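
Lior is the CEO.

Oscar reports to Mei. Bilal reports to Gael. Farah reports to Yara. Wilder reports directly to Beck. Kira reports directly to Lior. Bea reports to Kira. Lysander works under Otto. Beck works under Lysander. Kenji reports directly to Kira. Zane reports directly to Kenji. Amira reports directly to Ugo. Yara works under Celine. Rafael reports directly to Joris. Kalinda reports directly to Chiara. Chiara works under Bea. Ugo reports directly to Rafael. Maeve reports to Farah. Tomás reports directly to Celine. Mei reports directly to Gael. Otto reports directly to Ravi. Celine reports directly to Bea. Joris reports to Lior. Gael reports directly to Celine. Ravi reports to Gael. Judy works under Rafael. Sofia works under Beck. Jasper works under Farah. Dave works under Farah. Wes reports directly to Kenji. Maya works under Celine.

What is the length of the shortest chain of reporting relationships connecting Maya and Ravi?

Maya is 1 level below Celine, and Ravi is 2 levels below Celine (their lowest common manager). The shortest path runs up from Maya to Celine and back down to Ravi: 1 + 2 = 3 links.

3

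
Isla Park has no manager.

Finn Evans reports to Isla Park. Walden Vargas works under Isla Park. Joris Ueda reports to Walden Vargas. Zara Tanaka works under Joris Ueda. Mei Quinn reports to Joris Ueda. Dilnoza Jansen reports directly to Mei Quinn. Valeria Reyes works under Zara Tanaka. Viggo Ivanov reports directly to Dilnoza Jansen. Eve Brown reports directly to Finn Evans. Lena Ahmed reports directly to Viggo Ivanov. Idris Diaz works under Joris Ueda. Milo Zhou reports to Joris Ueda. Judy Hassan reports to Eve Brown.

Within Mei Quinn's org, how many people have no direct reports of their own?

1

The only person in Mei Quinn's organization with no one reporting to them is Lena Ahmed. That is 1.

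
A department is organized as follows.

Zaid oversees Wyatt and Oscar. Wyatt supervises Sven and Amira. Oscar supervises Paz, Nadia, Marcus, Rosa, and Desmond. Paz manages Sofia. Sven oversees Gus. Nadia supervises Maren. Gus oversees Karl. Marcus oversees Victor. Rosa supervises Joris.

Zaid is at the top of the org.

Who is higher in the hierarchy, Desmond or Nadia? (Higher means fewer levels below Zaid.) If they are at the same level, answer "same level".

same level

Both Desmond and Nadia are 2 levels below Zaid.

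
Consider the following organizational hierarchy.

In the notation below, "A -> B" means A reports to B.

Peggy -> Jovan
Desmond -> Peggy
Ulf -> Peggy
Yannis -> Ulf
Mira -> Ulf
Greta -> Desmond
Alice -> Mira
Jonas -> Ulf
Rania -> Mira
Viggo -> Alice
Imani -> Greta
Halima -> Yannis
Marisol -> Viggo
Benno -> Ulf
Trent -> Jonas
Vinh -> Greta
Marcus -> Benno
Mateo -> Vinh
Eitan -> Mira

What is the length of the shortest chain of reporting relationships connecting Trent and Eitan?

4

Trent is 2 levels below Ulf, and Eitan is 2 levels below Ulf (their lowest common manager). The shortest path runs up from Trent to Ulf and back down to Eitan: 2 + 2 = 4 links.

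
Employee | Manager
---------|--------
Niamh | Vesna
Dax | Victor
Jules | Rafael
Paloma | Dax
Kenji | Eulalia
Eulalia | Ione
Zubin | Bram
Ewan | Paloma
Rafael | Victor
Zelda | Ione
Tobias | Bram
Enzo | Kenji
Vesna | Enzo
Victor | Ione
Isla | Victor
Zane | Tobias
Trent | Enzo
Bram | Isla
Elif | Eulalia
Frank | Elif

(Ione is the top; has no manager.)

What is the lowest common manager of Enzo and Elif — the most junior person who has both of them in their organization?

Enzo's chain of managers is Kenji, Eulalia, Ione. Elif's chain of managers is Eulalia, Ione. The first manager that appears in both chains is Eulalia.

Eulalia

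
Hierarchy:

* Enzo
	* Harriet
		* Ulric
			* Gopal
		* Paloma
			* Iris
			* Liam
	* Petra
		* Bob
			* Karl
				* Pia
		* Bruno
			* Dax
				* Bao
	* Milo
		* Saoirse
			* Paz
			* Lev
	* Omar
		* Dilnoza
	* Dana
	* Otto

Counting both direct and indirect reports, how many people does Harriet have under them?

Harriet directly manages Ulric, Paloma. Under Ulric: Gopal (1). Under Paloma: Liam, Iris (2). So Harriet's organization is 2 direct reports plus everyone under them: 2 + 3 = 5.

5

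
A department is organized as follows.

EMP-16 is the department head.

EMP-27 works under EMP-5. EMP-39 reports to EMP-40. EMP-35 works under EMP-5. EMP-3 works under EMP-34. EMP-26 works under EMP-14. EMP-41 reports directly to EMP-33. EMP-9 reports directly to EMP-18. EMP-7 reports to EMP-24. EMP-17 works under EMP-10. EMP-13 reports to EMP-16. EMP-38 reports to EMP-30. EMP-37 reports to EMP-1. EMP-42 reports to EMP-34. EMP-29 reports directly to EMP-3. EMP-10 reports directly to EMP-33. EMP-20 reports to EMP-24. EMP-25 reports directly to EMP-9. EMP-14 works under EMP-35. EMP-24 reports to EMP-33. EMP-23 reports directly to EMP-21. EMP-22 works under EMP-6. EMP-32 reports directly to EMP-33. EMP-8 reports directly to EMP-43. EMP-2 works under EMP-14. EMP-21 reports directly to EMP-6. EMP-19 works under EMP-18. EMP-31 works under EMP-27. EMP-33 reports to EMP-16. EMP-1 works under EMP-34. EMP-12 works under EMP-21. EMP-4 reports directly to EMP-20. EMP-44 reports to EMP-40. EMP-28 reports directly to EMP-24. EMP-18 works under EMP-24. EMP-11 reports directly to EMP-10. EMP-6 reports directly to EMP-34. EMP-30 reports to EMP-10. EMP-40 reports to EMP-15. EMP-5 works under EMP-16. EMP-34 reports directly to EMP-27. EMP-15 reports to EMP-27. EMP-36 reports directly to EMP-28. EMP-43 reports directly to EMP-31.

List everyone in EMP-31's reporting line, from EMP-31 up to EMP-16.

EMP-31 -> EMP-27 -> EMP-5 -> EMP-16

EMP-31 reports to EMP-27. EMP-27 reports to EMP-5. EMP-5 reports to EMP-16. EMP-16 is at the top.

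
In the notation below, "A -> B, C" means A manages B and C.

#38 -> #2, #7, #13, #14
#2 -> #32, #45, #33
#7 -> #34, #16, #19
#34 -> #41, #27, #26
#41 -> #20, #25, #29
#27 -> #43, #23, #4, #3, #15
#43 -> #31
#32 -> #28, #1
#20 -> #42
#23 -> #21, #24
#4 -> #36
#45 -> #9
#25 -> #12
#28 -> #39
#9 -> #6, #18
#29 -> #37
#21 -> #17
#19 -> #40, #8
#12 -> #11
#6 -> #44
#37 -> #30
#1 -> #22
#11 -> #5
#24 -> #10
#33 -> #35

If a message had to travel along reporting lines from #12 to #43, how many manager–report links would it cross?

5

#12 is 3 levels below #34, and #43 is 2 levels below #34 (their lowest common manager). The shortest path runs up from #12 to #34 and back down to #43: 3 + 2 = 5 links.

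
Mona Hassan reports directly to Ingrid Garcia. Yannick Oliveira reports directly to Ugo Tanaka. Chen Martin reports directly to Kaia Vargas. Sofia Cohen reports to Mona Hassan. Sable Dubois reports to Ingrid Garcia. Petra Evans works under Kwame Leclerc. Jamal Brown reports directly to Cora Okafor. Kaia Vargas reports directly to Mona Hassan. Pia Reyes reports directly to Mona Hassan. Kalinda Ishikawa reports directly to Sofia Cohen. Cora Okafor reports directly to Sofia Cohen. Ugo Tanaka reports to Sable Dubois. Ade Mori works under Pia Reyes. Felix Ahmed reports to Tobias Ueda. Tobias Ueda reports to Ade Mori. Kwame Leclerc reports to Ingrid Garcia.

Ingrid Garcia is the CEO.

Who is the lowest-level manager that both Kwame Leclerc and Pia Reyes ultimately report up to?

Ingrid Garcia

Kwame Leclerc's chain of managers is Ingrid Garcia. Pia Reyes's chain of managers is Mona Hassan, Ingrid Garcia. The first manager that appears in both chains is Ingrid Garcia.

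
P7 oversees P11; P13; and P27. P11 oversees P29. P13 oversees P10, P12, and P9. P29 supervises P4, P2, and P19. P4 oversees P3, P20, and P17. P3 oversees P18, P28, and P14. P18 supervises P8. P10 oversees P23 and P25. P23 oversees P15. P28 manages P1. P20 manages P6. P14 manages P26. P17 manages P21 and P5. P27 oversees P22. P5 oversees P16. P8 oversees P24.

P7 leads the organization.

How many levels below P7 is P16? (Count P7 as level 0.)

Chain from P16 up to P7: P16 → P5 → P17 → P4 → P29 → P11 → P7. That is 6 steps up, so P16 is 6 levels below P7.

6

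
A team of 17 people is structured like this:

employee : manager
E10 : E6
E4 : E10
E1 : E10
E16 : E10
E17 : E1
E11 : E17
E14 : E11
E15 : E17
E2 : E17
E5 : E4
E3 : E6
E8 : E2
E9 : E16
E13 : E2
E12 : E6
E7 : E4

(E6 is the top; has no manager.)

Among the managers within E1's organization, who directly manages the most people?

E17

Direct-report counts within E1's organization: E1 has 1; E17 has 3; E2 has 2; E11 has 1. The largest is 3, held by E17.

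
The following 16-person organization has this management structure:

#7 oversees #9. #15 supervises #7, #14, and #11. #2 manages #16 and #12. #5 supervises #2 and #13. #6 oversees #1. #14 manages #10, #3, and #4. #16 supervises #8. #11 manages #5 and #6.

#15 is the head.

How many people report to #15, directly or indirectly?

15

#15 directly manages #7, #14, #11. Under #7: #9 (1). Under #14: #3, #4, #10 (3). Under #11: #6, #1, #5, #2, #16, #8, #12, #13 (8). So #15's organization is 3 direct reports plus everyone under them: 2 + 4 + 9 = 15.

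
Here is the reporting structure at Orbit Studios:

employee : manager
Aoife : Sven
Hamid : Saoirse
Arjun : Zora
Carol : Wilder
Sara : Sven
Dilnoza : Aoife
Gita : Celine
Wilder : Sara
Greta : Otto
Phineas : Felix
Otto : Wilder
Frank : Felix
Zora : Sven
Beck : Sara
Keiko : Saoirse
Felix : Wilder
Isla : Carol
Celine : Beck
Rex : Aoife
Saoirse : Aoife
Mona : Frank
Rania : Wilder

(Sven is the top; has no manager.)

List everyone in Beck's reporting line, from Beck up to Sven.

Beck -> Sara -> Sven

Beck reports to Sara. Sara reports to Sven. Sven is at the top.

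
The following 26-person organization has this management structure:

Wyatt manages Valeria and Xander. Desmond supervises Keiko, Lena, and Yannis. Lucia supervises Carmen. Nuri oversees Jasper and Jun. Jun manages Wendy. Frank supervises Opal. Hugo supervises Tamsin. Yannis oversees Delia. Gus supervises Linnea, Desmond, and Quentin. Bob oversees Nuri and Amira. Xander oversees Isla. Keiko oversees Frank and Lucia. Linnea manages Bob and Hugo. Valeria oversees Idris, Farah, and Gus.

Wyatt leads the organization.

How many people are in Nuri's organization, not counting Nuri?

Nuri directly manages Jasper, Jun. Jasper has no reports. Under Jun: Wendy (1). So Nuri's organization is 2 direct reports plus everyone under them: 1 + 2 = 3.

3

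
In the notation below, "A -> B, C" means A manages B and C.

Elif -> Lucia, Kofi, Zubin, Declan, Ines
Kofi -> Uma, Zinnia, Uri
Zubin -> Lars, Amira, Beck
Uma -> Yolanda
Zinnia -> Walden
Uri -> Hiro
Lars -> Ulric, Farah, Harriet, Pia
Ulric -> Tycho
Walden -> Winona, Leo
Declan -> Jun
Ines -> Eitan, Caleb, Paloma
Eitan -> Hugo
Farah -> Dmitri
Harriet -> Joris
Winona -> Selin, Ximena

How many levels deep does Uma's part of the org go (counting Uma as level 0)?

The longest chain under Uma runs Uma → Yolanda, which is 1 level below Uma.

1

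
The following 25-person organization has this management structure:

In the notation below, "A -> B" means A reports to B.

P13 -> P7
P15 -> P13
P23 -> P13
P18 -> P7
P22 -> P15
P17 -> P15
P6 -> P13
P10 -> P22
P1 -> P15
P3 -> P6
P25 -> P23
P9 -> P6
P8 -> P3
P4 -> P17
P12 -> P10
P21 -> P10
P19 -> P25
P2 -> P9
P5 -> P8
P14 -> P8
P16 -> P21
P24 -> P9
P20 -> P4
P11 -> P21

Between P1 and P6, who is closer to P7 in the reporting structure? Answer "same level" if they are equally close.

P6

P1 is 3 levels below P7; P6 is 2. P6 is higher.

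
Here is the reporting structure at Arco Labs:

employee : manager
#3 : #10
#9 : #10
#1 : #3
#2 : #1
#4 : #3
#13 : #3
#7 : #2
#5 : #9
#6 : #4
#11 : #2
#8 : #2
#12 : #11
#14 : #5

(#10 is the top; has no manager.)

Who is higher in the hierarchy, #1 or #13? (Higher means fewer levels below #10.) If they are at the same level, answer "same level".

Both #1 and #13 are 2 levels below #10.

same level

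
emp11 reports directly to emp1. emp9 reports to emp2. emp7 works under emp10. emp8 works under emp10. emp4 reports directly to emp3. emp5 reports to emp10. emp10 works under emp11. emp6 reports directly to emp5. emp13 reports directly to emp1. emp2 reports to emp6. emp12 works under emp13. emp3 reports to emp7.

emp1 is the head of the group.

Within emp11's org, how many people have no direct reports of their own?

The people in emp11's organization with no one reporting to them are emp8, emp9, emp4. That is 3.

3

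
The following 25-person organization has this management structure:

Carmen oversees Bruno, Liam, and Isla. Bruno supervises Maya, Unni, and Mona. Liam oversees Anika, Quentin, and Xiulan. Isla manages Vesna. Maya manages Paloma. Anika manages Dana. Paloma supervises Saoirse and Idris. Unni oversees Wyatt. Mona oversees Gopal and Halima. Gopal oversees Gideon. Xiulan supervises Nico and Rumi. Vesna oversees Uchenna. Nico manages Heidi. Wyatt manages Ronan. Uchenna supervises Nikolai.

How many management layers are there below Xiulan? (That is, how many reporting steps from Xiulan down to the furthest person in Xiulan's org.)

The longest chain under Xiulan runs Xiulan → Nico → Heidi, which is 2 levels below Xiulan.

2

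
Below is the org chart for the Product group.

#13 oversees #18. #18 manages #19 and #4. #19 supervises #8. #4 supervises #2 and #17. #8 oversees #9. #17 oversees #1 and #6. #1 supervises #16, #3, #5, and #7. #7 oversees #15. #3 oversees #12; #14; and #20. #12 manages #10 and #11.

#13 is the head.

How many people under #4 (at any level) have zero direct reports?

9

The people in #4's organization with no one reporting to them are #2, #6, #5, #20, #14, #11, #10, #16, #15. That is 9.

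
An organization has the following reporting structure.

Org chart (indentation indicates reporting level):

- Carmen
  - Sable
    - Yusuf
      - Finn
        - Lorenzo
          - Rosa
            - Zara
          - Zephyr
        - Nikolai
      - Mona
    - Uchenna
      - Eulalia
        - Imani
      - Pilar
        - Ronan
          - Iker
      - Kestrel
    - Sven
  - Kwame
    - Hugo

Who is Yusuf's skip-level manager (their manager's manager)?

Yusuf reports to Sable, and Sable reports to Carmen. So Yusuf's skip-level manager is Carmen.

Carmen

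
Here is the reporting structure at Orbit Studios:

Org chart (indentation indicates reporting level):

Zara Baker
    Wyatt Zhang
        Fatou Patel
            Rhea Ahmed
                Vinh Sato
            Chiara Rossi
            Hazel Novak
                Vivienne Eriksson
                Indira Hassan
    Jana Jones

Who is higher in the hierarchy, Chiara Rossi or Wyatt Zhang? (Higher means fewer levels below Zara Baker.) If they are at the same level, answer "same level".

Chiara Rossi is 3 levels below Zara Baker; Wyatt Zhang is 1. Wyatt Zhang is higher.

Wyatt Zhang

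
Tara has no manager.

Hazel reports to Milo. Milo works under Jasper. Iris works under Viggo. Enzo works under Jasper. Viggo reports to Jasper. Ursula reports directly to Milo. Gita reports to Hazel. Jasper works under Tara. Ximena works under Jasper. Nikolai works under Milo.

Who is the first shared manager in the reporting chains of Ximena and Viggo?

Jasper

Ximena's chain of managers is Jasper, Tara. Viggo's chain of managers is Jasper, Tara. The first manager that appears in both chains is Jasper.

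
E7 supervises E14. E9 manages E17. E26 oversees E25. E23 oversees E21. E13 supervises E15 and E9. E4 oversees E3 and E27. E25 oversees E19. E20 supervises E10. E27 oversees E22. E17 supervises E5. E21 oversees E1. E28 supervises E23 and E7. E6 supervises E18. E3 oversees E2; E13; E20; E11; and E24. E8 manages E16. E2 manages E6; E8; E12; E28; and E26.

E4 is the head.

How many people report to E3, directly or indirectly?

24

E3 directly manages E2, E13, E20, E11, E24. Under E2: E26, E25, E19, E12, E8, E16, E28, E7, E14, E23, E21, E1, E6, E18 (14). Under E13: E9, E17, E5, E15 (4). Under E20: E10 (1). E11 has no reports. E24 has no reports. So E3's organization is 5 direct reports plus everyone under them: 15 + 5 + 2 + 1 + 1 = 24.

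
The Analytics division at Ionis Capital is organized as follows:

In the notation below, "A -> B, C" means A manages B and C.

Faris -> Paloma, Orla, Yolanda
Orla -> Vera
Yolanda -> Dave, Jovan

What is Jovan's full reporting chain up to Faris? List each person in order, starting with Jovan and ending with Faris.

Jovan -> Yolanda -> Faris

Jovan reports to Yolanda. Yolanda reports to Faris. Faris is at the top.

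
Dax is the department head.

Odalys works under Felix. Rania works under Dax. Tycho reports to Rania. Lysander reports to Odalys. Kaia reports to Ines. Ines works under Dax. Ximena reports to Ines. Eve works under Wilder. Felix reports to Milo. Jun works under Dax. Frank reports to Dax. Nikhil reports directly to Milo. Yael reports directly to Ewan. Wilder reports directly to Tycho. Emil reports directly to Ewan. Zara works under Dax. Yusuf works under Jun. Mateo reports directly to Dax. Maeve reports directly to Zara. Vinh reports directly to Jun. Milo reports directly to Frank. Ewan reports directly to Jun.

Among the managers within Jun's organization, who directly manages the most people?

Jun

Direct-report counts within Jun's organization: Jun has 3; Ewan has 2. The largest is 3, held by Jun.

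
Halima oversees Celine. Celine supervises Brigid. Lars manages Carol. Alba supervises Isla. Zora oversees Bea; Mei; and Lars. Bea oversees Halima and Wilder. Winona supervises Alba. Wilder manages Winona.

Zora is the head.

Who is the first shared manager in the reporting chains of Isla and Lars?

Isla's chain of managers is Alba, Winona, Wilder, Bea, Zora. Lars's chain of managers is Zora. The first manager that appears in both chains is Zora.

Zora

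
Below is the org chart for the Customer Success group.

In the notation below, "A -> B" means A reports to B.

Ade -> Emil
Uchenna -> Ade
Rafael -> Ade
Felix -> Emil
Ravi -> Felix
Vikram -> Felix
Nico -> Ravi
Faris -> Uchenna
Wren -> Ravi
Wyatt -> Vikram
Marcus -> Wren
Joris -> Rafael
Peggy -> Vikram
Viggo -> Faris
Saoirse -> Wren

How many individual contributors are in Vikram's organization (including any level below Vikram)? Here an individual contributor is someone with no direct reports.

The people in Vikram's organization with no one reporting to them are Peggy, Wyatt. That is 2.

2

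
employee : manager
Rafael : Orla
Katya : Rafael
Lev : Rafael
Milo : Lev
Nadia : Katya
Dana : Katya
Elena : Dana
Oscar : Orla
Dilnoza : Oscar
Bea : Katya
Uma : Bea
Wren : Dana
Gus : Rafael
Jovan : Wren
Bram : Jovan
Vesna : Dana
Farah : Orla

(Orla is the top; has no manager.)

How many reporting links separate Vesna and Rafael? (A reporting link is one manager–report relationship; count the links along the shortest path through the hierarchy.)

3

Vesna is in Rafael's organization: the chain from Vesna up to Rafael is Vesna → Dana → Katya → Rafael, which is 3 links.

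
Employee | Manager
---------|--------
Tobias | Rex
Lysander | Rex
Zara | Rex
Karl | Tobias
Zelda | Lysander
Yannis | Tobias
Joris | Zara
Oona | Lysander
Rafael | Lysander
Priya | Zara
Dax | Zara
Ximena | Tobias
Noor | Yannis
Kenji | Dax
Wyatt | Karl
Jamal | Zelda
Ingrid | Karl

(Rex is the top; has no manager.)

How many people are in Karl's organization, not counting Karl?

2

Karl directly manages Wyatt, Ingrid. Wyatt has no reports. Ingrid has no reports. So Karl's organization is 2 direct reports plus everyone under them: 1 + 1 = 2.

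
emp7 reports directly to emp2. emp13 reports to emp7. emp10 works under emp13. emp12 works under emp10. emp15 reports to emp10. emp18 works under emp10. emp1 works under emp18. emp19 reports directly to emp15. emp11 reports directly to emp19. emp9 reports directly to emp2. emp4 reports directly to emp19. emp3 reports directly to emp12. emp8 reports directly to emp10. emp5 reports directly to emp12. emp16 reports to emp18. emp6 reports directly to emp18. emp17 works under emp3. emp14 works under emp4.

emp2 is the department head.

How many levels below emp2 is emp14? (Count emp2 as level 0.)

7

Chain from emp14 up to emp2: emp14 → emp4 → emp19 → emp15 → emp10 → emp13 → emp7 → emp2. That is 7 steps up, so emp14 is 7 levels below emp2.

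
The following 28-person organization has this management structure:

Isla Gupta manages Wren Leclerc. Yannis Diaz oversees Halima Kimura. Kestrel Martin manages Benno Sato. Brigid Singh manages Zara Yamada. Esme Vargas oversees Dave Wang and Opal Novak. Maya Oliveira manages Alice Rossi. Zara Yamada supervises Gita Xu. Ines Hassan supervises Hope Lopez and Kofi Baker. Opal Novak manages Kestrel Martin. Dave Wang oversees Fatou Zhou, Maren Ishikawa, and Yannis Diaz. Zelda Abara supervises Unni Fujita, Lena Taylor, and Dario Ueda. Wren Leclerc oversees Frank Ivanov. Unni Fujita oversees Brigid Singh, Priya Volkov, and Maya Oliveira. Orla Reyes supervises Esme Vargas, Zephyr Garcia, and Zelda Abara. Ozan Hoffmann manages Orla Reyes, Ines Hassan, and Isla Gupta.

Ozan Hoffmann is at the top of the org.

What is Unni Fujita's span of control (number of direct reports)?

Unni Fujita directly manages Brigid Singh, Priya Volkov, Maya Oliveira. That is 3 direct reports.

3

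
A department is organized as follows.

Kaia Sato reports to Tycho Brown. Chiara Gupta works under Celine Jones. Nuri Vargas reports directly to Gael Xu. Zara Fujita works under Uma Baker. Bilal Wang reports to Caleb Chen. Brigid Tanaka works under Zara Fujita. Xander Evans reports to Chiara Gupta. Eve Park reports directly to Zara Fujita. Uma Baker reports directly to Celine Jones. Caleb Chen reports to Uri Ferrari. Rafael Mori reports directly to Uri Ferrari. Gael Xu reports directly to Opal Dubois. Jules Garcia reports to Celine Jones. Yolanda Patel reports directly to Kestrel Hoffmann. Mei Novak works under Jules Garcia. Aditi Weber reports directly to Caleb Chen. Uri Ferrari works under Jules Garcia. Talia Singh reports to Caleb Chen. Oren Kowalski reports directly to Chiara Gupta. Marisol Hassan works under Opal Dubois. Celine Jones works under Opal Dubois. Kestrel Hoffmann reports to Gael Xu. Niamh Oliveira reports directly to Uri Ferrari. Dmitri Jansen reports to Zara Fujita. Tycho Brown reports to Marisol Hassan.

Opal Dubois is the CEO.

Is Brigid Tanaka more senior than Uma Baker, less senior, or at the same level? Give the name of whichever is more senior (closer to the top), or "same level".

Uma Baker

Brigid Tanaka is 4 levels below Opal Dubois; Uma Baker is 2. Uma Baker is higher.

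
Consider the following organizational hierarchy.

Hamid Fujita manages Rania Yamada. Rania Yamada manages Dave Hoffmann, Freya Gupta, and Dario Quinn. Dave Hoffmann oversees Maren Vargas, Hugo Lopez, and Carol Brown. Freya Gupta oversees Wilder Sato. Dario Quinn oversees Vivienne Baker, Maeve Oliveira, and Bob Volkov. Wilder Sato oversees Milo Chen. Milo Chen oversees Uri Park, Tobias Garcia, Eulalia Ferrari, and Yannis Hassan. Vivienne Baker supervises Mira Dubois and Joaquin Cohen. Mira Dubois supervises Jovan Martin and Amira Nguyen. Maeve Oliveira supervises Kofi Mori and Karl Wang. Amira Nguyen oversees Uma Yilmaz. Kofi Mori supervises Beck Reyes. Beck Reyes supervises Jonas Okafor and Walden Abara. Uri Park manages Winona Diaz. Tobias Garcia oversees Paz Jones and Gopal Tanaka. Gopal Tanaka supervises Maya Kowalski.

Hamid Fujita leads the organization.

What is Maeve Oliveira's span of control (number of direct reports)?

Maeve Oliveira directly manages Karl Wang, Kofi Mori. That is 2 direct reports.

2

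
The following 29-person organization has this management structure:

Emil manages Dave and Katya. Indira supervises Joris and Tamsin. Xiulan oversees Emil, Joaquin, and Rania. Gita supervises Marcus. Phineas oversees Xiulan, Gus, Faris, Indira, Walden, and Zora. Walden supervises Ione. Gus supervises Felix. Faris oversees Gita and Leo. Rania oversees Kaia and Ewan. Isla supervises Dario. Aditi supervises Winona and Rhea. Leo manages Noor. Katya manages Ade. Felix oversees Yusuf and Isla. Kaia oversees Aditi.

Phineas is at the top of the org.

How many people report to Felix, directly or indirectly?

3

Felix directly manages Yusuf, Isla. Yusuf has no reports. Under Isla: Dario (1). So Felix's organization is 2 direct reports plus everyone under them: 1 + 2 = 3.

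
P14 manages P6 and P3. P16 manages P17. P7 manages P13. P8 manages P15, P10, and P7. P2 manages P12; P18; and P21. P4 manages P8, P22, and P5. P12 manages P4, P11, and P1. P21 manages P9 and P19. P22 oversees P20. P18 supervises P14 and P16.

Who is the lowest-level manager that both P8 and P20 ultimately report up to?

P8's chain of managers is P4, P12, P2. P20's chain of managers is P22, P4, P12, P2. The first manager that appears in both chains is P4.

P4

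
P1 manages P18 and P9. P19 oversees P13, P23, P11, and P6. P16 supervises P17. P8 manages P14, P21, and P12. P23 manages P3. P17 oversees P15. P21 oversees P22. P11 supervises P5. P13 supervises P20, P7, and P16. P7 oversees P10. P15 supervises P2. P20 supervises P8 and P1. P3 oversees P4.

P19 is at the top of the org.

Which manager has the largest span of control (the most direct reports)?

P19

Direct-report counts: P19 has 4; P11 has 1; P23 has 1; P3 has 1; P13 has 3; P16 has 1; P17 has 1; P15 has 1; P7 has 1; P20 has 2; P1 has 2; P8 has 3; P21 has 1. The largest is 4, held by P19.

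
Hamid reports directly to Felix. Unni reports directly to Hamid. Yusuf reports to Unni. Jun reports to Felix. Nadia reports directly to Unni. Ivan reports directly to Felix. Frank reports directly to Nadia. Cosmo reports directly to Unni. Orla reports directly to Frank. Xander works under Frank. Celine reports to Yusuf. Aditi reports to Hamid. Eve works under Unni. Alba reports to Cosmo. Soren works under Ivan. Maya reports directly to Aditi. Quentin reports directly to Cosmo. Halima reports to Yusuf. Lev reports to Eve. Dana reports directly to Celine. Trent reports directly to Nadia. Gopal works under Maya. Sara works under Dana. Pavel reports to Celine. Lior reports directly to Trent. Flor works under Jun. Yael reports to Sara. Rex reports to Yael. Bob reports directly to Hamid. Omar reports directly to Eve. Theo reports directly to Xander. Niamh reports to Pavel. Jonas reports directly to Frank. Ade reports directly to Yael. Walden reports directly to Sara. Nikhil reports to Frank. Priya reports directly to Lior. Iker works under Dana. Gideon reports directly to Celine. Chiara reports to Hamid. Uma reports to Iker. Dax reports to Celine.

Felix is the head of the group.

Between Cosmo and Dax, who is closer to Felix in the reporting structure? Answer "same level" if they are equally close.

Cosmo

Cosmo is 3 levels below Felix; Dax is 5. Cosmo is higher.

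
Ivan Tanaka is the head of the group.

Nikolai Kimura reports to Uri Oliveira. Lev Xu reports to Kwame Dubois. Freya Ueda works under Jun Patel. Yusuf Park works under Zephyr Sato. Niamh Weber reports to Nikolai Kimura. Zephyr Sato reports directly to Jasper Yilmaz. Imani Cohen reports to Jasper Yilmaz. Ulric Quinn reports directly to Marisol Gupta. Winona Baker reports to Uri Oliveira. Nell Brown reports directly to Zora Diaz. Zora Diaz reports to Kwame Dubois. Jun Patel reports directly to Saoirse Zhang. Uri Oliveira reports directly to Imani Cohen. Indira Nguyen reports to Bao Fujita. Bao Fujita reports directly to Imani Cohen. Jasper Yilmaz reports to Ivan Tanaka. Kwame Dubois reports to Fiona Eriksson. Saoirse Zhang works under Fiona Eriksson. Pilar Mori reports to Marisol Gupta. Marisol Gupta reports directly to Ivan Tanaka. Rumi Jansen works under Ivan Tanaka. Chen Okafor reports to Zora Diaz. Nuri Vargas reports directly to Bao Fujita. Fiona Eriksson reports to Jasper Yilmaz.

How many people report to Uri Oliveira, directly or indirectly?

Uri Oliveira directly manages Winona Baker, Nikolai Kimura. Winona Baker has no reports. Under Nikolai Kimura: Niamh Weber (1). So Uri Oliveira's organization is 2 direct reports plus everyone under them: 1 + 2 = 3.

3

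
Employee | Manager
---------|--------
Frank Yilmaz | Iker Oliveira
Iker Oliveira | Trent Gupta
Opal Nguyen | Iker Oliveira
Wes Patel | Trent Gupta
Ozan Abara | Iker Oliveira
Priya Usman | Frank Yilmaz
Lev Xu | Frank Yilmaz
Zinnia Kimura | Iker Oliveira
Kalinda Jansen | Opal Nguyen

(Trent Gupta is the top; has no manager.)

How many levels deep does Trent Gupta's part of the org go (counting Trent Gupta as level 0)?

The longest chain under Trent Gupta runs Trent Gupta → Iker Oliveira → Frank Yilmaz → Priya Usman, which is 3 levels below Trent Gupta.

3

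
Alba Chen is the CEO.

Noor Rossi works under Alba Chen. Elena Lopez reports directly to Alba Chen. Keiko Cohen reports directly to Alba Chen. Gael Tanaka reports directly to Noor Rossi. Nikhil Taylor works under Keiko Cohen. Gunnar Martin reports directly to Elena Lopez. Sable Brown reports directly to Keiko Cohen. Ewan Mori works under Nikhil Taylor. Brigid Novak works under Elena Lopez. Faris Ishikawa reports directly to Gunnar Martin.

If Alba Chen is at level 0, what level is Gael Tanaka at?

2

Chain from Gael Tanaka up to Alba Chen: Gael Tanaka → Noor Rossi → Alba Chen. That is 2 steps up, so Gael Tanaka is 2 levels below Alba Chen.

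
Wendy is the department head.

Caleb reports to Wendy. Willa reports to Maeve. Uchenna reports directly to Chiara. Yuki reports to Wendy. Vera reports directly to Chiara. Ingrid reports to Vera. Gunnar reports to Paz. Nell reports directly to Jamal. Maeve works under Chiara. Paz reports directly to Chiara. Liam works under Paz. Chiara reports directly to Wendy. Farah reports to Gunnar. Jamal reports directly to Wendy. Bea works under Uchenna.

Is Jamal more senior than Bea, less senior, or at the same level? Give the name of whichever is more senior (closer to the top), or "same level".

Jamal

Jamal is 1 level below Wendy; Bea is 3. Jamal is higher.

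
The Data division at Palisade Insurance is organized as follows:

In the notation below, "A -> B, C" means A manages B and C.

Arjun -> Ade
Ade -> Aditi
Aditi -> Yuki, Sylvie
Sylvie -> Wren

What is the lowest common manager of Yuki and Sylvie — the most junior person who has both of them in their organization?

Aditi

Yuki's chain of managers is Aditi, Ade, Arjun. Sylvie's chain of managers is Aditi, Ade, Arjun. The first manager that appears in both chains is Aditi.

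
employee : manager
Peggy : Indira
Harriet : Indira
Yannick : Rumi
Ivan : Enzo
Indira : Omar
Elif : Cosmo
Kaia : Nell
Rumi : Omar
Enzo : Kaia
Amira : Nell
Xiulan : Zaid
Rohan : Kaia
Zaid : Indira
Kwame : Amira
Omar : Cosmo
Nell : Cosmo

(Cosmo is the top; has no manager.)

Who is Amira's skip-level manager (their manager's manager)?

Amira reports to Nell, and Nell reports to Cosmo. So Amira's skip-level manager is Cosmo.

Cosmo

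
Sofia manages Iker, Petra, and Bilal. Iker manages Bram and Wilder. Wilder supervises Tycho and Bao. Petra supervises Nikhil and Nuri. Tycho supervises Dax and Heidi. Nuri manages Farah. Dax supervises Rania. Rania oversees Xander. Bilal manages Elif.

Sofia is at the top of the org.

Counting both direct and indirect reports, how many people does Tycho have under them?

Tycho directly manages Dax, Heidi. Under Dax: Rania, Xander (2). Heidi has no reports. So Tycho's organization is 2 direct reports plus everyone under them: 3 + 1 = 4.

4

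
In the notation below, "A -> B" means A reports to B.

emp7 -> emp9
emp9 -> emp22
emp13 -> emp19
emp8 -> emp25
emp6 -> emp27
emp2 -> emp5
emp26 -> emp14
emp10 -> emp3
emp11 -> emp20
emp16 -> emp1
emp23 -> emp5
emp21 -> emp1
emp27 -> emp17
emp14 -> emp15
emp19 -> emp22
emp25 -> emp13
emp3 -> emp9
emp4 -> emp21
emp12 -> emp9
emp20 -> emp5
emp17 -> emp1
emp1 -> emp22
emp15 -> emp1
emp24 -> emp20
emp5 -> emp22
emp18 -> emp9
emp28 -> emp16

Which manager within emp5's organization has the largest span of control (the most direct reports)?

emp5

Direct-report counts within emp5's organization: emp5 has 3; emp20 has 2. The largest is 3, held by emp5.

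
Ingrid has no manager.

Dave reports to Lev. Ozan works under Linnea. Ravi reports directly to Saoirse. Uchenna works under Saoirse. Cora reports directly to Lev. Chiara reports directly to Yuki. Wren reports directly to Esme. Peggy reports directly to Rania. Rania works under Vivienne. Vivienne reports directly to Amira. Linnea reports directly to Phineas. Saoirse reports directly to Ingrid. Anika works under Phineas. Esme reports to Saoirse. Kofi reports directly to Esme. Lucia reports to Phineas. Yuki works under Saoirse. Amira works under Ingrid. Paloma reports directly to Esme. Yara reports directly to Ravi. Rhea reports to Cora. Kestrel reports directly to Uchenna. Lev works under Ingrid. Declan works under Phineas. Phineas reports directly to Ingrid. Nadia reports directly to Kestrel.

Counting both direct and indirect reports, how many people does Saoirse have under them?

11

Saoirse directly manages Esme, Yuki, Uchenna, Ravi. Under Esme: Kofi, Paloma, Wren (3). Under Yuki: Chiara (1). Under Uchenna: Kestrel, Nadia (2). Under Ravi: Yara (1). So Saoirse's organization is 4 direct reports plus everyone under them: 4 + 2 + 3 + 2 = 11.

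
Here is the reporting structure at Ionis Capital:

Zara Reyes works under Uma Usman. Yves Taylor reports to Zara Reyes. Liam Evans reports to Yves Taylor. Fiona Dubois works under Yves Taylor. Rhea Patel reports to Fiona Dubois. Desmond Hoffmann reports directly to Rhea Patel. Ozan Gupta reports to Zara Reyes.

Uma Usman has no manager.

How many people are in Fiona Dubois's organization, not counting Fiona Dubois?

2

Fiona Dubois directly manages Rhea Patel. Under Rhea Patel: Desmond Hoffmann (1). That's 2 in total.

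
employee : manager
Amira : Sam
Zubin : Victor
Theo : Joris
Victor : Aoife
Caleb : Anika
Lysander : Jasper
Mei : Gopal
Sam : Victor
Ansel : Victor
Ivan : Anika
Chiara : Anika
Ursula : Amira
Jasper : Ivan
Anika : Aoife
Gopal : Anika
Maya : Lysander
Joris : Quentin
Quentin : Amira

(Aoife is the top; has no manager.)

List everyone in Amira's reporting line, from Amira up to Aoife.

Amira reports to Sam. Sam reports to Victor. Victor reports to Aoife. Aoife is at the top.

Amira -> Sam -> Victor -> Aoife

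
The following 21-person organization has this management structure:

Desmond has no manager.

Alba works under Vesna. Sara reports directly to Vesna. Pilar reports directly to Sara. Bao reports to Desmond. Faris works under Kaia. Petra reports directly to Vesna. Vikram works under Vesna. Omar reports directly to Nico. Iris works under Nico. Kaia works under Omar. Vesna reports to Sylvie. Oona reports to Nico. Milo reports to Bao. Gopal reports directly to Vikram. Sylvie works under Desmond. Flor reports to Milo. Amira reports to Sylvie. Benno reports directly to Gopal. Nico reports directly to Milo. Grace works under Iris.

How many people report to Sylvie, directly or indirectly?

Sylvie directly manages Vesna, Amira. Under Vesna: Petra, Sara, Pilar, Alba, Vikram, Gopal, Benno (7). Amira has no reports. So Sylvie's organization is 2 direct reports plus everyone under them: 8 + 1 = 9.

9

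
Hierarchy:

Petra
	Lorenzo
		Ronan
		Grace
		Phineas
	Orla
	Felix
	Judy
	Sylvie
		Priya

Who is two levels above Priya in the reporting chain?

Petra

Priya reports to Sylvie, and Sylvie reports to Petra. So Priya's skip-level manager is Petra.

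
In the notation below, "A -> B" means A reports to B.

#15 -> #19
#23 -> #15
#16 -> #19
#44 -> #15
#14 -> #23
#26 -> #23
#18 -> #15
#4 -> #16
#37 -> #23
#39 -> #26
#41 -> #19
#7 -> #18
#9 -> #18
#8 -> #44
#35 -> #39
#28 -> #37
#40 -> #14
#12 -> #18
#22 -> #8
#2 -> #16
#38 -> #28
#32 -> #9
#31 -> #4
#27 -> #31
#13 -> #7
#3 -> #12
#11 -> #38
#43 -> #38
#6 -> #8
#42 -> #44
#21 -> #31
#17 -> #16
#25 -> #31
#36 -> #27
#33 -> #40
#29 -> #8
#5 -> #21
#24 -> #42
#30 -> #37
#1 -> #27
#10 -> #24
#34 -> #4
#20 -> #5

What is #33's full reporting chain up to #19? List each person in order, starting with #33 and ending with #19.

#33 -> #40 -> #14 -> #23 -> #15 -> #19

#33 reports to #40. #40 reports to #14. #14 reports to #23. #23 reports to #15. #15 reports to #19. #19 is at the top.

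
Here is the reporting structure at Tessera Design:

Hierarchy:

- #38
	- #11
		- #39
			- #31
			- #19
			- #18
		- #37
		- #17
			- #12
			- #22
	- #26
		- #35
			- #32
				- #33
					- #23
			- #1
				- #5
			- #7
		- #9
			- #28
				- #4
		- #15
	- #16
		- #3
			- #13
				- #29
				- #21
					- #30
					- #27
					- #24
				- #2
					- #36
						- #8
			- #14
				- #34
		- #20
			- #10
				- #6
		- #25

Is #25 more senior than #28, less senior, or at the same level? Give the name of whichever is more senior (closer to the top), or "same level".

#25

#25 is 2 levels below #38; #28 is 3. #25 is higher.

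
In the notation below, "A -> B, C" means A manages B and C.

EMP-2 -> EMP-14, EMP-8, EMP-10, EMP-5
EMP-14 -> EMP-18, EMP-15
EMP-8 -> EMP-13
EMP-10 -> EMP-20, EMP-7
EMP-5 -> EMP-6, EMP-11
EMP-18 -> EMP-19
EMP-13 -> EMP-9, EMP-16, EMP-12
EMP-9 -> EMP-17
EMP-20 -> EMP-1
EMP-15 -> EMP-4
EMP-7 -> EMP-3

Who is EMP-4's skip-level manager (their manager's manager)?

EMP-14

EMP-4 reports to EMP-15, and EMP-15 reports to EMP-14. So EMP-4's skip-level manager is EMP-14.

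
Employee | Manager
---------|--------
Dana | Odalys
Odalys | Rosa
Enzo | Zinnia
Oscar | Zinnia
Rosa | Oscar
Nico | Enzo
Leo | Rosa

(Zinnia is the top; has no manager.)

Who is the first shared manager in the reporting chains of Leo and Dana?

Leo's chain of managers is Rosa, Oscar, Zinnia. Dana's chain of managers is Odalys, Rosa, Oscar, Zinnia. The first manager that appears in both chains is Rosa.

Rosa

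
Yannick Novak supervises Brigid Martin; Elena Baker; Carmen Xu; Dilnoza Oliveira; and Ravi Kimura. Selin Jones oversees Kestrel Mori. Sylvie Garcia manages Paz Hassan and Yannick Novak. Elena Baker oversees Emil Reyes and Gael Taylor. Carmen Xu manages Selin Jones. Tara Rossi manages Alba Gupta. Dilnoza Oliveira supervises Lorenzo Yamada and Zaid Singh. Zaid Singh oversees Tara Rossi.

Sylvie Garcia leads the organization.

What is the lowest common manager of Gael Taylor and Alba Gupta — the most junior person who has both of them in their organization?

Yannick Novak

Gael Taylor's chain of managers is Elena Baker, Yannick Novak, Sylvie Garcia. Alba Gupta's chain of managers is Tara Rossi, Zaid Singh, Dilnoza Oliveira, Yannick Novak, Sylvie Garcia. The first manager that appears in both chains is Yannick Novak.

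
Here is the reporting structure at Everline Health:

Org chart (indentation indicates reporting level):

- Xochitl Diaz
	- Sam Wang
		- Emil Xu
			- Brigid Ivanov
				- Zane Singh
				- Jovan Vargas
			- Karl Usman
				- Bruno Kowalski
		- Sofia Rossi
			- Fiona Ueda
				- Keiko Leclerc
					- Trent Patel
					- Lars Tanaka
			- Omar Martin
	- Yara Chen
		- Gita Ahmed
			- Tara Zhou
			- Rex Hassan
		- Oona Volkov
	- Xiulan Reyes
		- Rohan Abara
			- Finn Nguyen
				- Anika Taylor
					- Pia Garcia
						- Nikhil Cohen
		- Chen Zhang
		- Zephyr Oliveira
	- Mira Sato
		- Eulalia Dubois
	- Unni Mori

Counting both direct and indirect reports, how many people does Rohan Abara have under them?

4

Rohan Abara directly manages Finn Nguyen. Under Finn Nguyen: Anika Taylor, Pia Garcia, Nikhil Cohen (3). That's 4 in total.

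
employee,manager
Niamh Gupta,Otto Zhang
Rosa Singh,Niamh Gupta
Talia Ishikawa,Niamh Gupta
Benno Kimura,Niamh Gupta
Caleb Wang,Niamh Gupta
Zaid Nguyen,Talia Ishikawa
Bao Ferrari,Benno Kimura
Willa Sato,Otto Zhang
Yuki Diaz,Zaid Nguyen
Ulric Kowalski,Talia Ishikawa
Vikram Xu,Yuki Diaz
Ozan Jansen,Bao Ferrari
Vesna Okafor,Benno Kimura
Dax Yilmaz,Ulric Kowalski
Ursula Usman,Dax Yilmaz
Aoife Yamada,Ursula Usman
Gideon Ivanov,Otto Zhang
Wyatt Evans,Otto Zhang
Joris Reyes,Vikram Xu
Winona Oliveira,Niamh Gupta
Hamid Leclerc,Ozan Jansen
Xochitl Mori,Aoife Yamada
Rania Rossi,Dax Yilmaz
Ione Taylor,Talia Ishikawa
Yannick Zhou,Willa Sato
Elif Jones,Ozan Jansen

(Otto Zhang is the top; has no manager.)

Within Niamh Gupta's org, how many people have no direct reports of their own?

The people in Niamh Gupta's organization with no one reporting to them are Winona Oliveira, Caleb Wang, Vesna Okafor, Elif Jones, Hamid Leclerc, Ione Taylor, Rania Rossi, Xochitl Mori, Joris Reyes, Rosa Singh. That is 10.

10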